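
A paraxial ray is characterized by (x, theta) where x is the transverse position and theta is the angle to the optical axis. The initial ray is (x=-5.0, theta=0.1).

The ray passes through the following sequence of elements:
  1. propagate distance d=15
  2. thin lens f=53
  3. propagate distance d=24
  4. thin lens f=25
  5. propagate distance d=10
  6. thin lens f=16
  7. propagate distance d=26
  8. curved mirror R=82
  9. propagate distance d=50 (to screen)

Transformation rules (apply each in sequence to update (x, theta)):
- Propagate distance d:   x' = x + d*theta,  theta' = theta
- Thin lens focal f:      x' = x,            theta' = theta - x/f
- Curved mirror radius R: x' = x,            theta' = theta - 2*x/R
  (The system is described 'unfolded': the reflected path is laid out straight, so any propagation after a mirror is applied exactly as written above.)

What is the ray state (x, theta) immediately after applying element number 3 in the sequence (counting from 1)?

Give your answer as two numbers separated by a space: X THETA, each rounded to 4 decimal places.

Answer: 0.4849 0.1660

Derivation:
Initial: x=-5.0000 theta=0.1000
After 1 (propagate distance d=15): x=-3.5000 theta=0.1000
After 2 (thin lens f=53): x=-3.5000 theta=44/265 (≈0.1660)
After 3 (propagate distance d=24): x=257/530 (≈0.4849) theta=44/265 (≈0.1660)
Rounded to 4 decimal places: x = 0.4849, theta = 0.1660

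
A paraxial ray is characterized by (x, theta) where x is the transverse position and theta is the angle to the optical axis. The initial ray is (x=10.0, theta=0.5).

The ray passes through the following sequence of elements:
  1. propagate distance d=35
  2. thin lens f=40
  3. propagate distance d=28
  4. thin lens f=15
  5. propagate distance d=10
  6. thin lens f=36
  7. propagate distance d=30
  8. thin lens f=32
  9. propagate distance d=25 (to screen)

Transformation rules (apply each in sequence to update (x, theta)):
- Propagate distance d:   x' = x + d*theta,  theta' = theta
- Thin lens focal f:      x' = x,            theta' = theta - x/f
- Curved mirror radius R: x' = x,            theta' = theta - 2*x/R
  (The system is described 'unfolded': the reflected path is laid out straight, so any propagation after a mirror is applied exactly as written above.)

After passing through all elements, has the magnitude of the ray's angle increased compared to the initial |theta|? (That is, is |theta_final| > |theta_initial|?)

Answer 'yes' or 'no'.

Initial: x=10.0000 theta=0.5000
After 1 (propagate distance d=35): x=27.5000 theta=0.5000
After 2 (thin lens f=40): x=27.5000 theta=-0.1875
After 3 (propagate distance d=28): x=22.2500 theta=-0.1875
After 4 (thin lens f=15): x=22.2500 theta=-401/240 (≈-1.6708)
After 5 (propagate distance d=10): x=133/24 (≈5.5417) theta=-401/240 (≈-1.6708)
After 6 (thin lens f=36): x=133/24 (≈5.5417) theta=-7883/4320 (≈-1.8248)
After 7 (propagate distance d=30): x=-7085/144 (≈-49.2014) theta=-7883/4320 (≈-1.8248)
After 8 (thin lens f=32): x=-7085/144 (≈-49.2014) theta=-19853/69120 (≈-0.2872)
After 9 (propagate distance d=25 (to screen)): x=-779425/13824 (≈-56.3820) theta=-19853/69120 (≈-0.2872)
|theta_initial|=0.5000 |theta_final|=19853/69120 (≈0.2872) -> not increased

Answer: no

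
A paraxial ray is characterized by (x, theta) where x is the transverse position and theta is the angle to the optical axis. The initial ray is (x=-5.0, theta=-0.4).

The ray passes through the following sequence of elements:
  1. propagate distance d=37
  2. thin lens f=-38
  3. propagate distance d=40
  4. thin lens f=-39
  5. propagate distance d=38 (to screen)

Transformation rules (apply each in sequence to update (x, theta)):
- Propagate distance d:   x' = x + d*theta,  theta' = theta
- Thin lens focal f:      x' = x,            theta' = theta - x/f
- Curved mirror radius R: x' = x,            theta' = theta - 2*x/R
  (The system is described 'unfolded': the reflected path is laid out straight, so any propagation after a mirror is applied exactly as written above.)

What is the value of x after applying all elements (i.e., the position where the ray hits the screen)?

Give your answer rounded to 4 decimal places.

Answer: -146.8318

Derivation:
Initial: x=-5.0000 theta=-0.4000
After 1 (propagate distance d=37): x=-19.8000 theta=-0.4000
After 2 (thin lens f=-38): x=-19.8000 theta=-35/38 (≈-0.9211)
After 3 (propagate distance d=40): x=-5381/95 (≈-56.6421) theta=-35/38 (≈-0.9211)
After 4 (thin lens f=-39): x=-5381/95 (≈-56.6421) theta=-17587/7410 (≈-2.3734)
After 5 (propagate distance d=38 (to screen)): x=-544012/3705 (≈-146.8318) theta=-17587/7410 (≈-2.3734)
Rounded to 4 decimal places: x = -146.8318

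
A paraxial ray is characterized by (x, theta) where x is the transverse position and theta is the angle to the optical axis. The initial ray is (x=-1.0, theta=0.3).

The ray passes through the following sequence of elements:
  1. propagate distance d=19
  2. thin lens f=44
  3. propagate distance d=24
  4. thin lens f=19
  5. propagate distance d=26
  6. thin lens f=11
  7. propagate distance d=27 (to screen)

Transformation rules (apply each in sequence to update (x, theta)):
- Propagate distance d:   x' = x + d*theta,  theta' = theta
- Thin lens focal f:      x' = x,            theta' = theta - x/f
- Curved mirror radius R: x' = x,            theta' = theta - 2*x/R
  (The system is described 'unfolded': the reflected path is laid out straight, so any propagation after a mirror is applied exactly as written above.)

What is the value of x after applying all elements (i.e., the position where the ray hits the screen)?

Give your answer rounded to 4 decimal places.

Initial: x=-1.0000 theta=0.3000
After 1 (propagate distance d=19): x=4.7000 theta=0.3000
After 2 (thin lens f=44): x=4.7000 theta=17/88 (≈0.1932)
After 3 (propagate distance d=24): x=1027/110 (≈9.3364) theta=17/88 (≈0.1932)
After 4 (thin lens f=19): x=1027/110 (≈9.3364) theta=-2493/8360 (≈-0.2982)
After 5 (propagate distance d=26): x=6617/4180 (≈1.5830) theta=-2493/8360 (≈-0.2982)
After 6 (thin lens f=11): x=6617/4180 (≈1.5830) theta=-40657/91960 (≈-0.4421)
After 7 (propagate distance d=27 (to screen)): x=-190433/18392 (≈-10.3541) theta=-40657/91960 (≈-0.4421)
Rounded to 4 decimal places: x = -10.3541

Answer: -10.3541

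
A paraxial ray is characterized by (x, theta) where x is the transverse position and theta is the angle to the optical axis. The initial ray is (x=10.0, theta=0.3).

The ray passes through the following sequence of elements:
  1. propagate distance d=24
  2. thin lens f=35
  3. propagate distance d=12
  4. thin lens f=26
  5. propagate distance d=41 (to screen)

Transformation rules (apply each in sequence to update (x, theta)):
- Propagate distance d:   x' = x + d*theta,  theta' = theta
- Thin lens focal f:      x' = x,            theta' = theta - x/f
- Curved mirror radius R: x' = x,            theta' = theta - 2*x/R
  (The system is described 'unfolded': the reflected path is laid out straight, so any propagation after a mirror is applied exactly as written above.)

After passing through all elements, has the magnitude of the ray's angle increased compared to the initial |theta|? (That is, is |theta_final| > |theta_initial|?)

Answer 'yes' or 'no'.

Initial: x=10.0000 theta=0.3000
After 1 (propagate distance d=24): x=17.2000 theta=0.3000
After 2 (thin lens f=35): x=17.2000 theta=-67/350 (≈-0.1914)
After 3 (propagate distance d=12): x=2608/175 (≈14.9029) theta=-67/350 (≈-0.1914)
After 4 (thin lens f=26): x=2608/175 (≈14.9029) theta=-497/650 (≈-0.7646)
After 5 (propagate distance d=41 (to screen)): x=-74831/4550 (≈-16.4464) theta=-497/650 (≈-0.7646)
|theta_initial|=0.3000 |theta_final|=497/650 (≈0.7646) -> increased

Answer: yes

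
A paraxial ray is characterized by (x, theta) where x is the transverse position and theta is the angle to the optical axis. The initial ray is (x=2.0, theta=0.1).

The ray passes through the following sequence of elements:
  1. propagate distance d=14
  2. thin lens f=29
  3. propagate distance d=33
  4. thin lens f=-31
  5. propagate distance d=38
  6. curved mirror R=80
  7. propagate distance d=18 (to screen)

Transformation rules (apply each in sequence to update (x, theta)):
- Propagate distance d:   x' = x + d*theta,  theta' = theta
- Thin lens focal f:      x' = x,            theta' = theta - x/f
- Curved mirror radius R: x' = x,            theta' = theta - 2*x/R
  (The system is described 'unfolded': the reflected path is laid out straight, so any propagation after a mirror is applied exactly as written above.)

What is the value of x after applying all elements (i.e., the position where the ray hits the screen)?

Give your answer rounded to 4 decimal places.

Answer: 4.4389

Derivation:
Initial: x=2.0000 theta=0.1000
After 1 (propagate distance d=14): x=3.4000 theta=0.1000
After 2 (thin lens f=29): x=3.4000 theta=-1/58 (≈-0.0172)
After 3 (propagate distance d=33): x=821/290 (≈2.8310) theta=-1/58 (≈-0.0172)
After 4 (thin lens f=-31): x=821/290 (≈2.8310) theta=333/4495 (≈0.0741)
After 5 (propagate distance d=38): x=50759/8990 (≈5.6462) theta=333/4495 (≈0.0741)
After 6 (curved mirror R=80): x=50759/8990 (≈5.6462) theta=-24119/359600 (≈-0.0671)
After 7 (propagate distance d=18 (to screen)): x=27521/6200 (≈4.4389) theta=-24119/359600 (≈-0.0671)
Rounded to 4 decimal places: x = 4.4389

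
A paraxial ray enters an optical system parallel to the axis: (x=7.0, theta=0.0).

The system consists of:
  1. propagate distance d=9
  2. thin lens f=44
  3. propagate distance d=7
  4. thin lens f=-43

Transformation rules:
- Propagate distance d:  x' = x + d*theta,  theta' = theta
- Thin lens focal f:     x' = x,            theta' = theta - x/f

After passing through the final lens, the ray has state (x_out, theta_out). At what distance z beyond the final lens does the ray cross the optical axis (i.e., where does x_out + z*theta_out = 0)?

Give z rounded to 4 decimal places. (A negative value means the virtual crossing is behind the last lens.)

Initial: x=7.0000 theta=0.0000
After 1 (propagate distance d=9): x=7.0000 theta=0.0000
After 2 (thin lens f=44): x=7.0000 theta=-7/44 (≈-0.1591)
After 3 (propagate distance d=7): x=259/44 (≈5.8864) theta=-7/44 (≈-0.1591)
After 4 (thin lens f=-43): x=259/44 (≈5.8864) theta=-21/946 (≈-0.0222)
z_focus = -x_out/theta_out = -(259/44)/(-21/946) = 1591/6 ≈ 265.1667
Rounded to 4 decimal places: z = 265.1667

Answer: 265.1667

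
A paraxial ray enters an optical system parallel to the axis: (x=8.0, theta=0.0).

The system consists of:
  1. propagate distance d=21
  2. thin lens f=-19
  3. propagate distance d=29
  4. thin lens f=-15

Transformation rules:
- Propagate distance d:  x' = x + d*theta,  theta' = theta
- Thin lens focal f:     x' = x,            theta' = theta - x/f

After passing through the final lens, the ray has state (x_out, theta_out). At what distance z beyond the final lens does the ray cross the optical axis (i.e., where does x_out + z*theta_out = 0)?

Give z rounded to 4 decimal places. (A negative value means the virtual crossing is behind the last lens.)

Initial: x=8.0000 theta=0.0000
After 1 (propagate distance d=21): x=8.0000 theta=0.0000
After 2 (thin lens f=-19): x=8.0000 theta=8/19 (≈0.4211)
After 3 (propagate distance d=29): x=384/19 (≈20.2105) theta=8/19 (≈0.4211)
After 4 (thin lens f=-15): x=384/19 (≈20.2105) theta=168/95 (≈1.7684)
z_focus = -x_out/theta_out = -(384/19)/(168/95) = -80/7 ≈ -11.4286
Rounded to 4 decimal places: z = -11.4286

Answer: -11.4286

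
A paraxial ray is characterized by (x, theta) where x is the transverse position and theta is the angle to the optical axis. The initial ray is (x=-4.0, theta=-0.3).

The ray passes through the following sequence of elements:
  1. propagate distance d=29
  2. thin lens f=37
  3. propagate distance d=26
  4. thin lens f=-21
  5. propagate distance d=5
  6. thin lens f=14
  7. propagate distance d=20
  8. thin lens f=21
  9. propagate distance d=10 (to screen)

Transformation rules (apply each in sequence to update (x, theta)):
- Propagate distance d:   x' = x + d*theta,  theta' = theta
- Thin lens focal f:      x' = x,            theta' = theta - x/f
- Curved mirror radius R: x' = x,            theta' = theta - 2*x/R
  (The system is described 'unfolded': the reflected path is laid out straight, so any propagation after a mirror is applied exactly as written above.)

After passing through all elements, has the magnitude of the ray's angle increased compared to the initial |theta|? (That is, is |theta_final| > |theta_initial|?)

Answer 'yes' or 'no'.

Answer: yes

Derivation:
Initial: x=-4.0000 theta=-0.3000
After 1 (propagate distance d=29): x=-12.7000 theta=-0.3000
After 2 (thin lens f=37): x=-12.7000 theta=8/185 (≈0.0432)
After 3 (propagate distance d=26): x=-4283/370 (≈-11.5757) theta=8/185 (≈0.0432)
After 4 (thin lens f=-21): x=-4283/370 (≈-11.5757) theta=-3947/7770 (≈-0.5080)
After 5 (propagate distance d=5): x=-54839/3885 (≈-14.1156) theta=-3947/7770 (≈-0.5080)
After 6 (thin lens f=14): x=-54839/3885 (≈-14.1156) theta=907/1813 (≈0.5003)
After 7 (propagate distance d=20): x=-111773/27195 (≈-4.1101) theta=907/1813 (≈0.5003)
After 8 (thin lens f=21): x=-111773/27195 (≈-4.1101) theta=397478/571095 (≈0.6960)
After 9 (propagate distance d=10 (to screen)): x=1627547/571095 (≈2.8499) theta=397478/571095 (≈0.6960)
|theta_initial|=0.3000 |theta_final|=397478/571095 (≈0.6960) -> increased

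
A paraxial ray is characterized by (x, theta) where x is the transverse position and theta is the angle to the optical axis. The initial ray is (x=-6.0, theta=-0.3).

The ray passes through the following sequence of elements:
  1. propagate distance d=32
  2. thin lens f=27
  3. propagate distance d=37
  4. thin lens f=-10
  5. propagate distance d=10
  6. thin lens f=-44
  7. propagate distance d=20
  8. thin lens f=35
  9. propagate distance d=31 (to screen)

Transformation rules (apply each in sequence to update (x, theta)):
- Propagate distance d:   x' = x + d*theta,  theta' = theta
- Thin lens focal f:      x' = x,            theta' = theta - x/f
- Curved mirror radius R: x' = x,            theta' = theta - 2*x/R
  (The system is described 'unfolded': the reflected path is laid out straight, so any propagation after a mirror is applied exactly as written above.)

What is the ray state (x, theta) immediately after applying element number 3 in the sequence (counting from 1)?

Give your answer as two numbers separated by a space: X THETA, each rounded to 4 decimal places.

Initial: x=-6.0000 theta=-0.3000
After 1 (propagate distance d=32): x=-15.6000 theta=-0.3000
After 2 (thin lens f=27): x=-15.6000 theta=5/18 (≈0.2778)
After 3 (propagate distance d=37): x=-479/90 (≈-5.3222) theta=5/18 (≈0.2778)
Rounded to 4 decimal places: x = -5.3222, theta = 0.2778

Answer: -5.3222 0.2778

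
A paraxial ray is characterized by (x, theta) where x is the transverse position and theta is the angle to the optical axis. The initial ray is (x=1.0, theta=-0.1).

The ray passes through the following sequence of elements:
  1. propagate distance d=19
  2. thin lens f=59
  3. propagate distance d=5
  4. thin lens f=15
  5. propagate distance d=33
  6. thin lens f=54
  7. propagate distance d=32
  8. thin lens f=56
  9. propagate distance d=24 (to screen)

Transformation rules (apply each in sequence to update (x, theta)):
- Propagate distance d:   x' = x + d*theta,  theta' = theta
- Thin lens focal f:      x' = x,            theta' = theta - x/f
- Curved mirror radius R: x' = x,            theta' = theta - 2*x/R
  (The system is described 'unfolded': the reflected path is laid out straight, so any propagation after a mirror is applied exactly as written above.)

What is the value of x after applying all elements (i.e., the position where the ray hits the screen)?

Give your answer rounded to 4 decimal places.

Initial: x=1.0000 theta=-0.1000
After 1 (propagate distance d=19): x=-0.9000 theta=-0.1000
After 2 (thin lens f=59): x=-0.9000 theta=-5/59 (≈-0.0847)
After 3 (propagate distance d=5): x=-781/590 (≈-1.3237) theta=-5/59 (≈-0.0847)
After 4 (thin lens f=15): x=-781/590 (≈-1.3237) theta=31/8850 (≈0.0035)
After 5 (propagate distance d=33): x=-1782/1475 (≈-1.2081) theta=31/8850 (≈0.0035)
After 6 (thin lens f=54): x=-1782/1475 (≈-1.2081) theta=229/8850 (≈0.0259)
After 7 (propagate distance d=32): x=-1682/4425 (≈-0.3801) theta=229/8850 (≈0.0259)
After 8 (thin lens f=56): x=-1682/4425 (≈-0.3801) theta=1349/41300 (≈0.0327)
After 9 (propagate distance d=24 (to screen)): x=212/525 (≈0.4038) theta=1349/41300 (≈0.0327)
Rounded to 4 decimal places: x = 0.4038

Answer: 0.4038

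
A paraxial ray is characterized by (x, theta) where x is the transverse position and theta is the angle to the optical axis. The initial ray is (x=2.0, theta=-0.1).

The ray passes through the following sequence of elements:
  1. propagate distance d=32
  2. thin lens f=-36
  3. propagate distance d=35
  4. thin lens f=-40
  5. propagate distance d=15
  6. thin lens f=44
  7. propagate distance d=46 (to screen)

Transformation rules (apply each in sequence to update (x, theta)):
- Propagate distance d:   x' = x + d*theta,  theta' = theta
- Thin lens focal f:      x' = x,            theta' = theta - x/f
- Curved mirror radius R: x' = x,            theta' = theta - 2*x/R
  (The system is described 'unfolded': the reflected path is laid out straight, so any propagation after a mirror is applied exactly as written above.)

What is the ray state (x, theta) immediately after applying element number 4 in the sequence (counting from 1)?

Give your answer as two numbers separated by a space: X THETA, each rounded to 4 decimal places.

Answer: -5.8667 -0.2800

Derivation:
Initial: x=2.0000 theta=-0.1000
After 1 (propagate distance d=32): x=-1.2000 theta=-0.1000
After 2 (thin lens f=-36): x=-1.2000 theta=-2/15 (≈-0.1333)
After 3 (propagate distance d=35): x=-88/15 (≈-5.8667) theta=-2/15 (≈-0.1333)
After 4 (thin lens f=-40): x=-88/15 (≈-5.8667) theta=-0.2800
Rounded to 4 decimal places: x = -5.8667, theta = -0.2800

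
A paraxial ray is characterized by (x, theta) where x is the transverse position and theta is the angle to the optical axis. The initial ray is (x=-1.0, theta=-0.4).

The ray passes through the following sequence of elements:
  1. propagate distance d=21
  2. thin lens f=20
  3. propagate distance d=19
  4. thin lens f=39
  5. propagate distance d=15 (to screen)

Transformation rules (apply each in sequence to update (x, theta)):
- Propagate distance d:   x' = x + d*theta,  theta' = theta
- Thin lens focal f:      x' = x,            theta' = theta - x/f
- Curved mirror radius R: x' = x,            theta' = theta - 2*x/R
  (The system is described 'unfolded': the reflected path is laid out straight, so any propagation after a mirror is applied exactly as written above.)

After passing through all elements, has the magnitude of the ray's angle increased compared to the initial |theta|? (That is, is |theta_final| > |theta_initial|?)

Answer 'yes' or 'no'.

Initial: x=-1.0000 theta=-0.4000
After 1 (propagate distance d=21): x=-9.4000 theta=-0.4000
After 2 (thin lens f=20): x=-9.4000 theta=0.0700
After 3 (propagate distance d=19): x=-8.0700 theta=0.0700
After 4 (thin lens f=39): x=-8.0700 theta=18/65 (≈0.2769)
After 5 (propagate distance d=15 (to screen)): x=-5091/1300 (≈-3.9162) theta=18/65 (≈0.2769)
|theta_initial|=0.4000 |theta_final|=18/65 (≈0.2769) -> not increased

Answer: no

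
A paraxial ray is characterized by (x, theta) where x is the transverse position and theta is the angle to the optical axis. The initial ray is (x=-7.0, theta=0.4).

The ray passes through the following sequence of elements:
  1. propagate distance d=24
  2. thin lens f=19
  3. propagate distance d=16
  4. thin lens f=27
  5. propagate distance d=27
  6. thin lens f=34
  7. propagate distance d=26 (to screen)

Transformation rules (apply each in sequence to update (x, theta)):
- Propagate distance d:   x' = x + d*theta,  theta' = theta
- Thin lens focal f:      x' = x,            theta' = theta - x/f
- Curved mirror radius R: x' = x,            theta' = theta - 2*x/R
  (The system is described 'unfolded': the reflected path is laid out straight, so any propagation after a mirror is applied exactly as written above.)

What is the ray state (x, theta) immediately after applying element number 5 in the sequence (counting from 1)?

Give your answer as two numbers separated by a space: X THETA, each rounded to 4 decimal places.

Answer: 7.1053 0.0109

Derivation:
Initial: x=-7.0000 theta=0.4000
After 1 (propagate distance d=24): x=2.6000 theta=0.4000
After 2 (thin lens f=19): x=2.6000 theta=5/19 (≈0.2632)
After 3 (propagate distance d=16): x=647/95 (≈6.8105) theta=5/19 (≈0.2632)
After 4 (thin lens f=27): x=647/95 (≈6.8105) theta=28/2565 (≈0.0109)
After 5 (propagate distance d=27): x=135/19 (≈7.1053) theta=28/2565 (≈0.0109)
Rounded to 4 decimal places: x = 7.1053, theta = 0.0109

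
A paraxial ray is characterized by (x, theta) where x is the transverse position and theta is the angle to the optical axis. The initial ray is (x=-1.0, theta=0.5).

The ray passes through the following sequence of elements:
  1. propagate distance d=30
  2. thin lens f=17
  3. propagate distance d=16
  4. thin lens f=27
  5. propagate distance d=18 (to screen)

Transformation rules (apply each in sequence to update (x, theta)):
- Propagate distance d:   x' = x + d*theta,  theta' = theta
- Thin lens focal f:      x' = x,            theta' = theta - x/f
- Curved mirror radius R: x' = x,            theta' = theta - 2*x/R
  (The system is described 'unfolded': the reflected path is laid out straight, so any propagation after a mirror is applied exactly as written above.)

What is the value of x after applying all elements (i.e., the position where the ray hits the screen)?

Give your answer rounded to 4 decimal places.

Answer: -2.8824

Derivation:
Initial: x=-1.0000 theta=0.5000
After 1 (propagate distance d=30): x=14.0000 theta=0.5000
After 2 (thin lens f=17): x=14.0000 theta=-11/34 (≈-0.3235)
After 3 (propagate distance d=16): x=150/17 (≈8.8235) theta=-11/34 (≈-0.3235)
After 4 (thin lens f=27): x=150/17 (≈8.8235) theta=-199/306 (≈-0.6503)
After 5 (propagate distance d=18 (to screen)): x=-49/17 (≈-2.8824) theta=-199/306 (≈-0.6503)
Rounded to 4 decimal places: x = -2.8824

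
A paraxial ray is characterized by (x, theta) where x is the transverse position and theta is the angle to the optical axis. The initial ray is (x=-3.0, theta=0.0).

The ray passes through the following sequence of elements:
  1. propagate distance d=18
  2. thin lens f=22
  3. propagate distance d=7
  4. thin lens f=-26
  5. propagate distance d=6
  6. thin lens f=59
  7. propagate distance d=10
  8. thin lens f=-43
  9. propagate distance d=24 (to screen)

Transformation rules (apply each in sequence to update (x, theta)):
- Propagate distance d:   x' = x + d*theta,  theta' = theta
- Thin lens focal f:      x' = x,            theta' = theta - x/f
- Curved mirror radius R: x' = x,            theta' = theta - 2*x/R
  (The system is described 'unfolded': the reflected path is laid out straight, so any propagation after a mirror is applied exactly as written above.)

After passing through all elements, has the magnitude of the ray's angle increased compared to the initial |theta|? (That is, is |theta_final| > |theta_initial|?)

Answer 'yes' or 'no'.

Answer: yes

Derivation:
Initial: x=-3.0000 theta=0.0000
After 1 (propagate distance d=18): x=-3.0000 theta=0.0000
After 2 (thin lens f=22): x=-3.0000 theta=3/22 (≈0.1364)
After 3 (propagate distance d=7): x=-45/22 (≈-2.0455) theta=3/22 (≈0.1364)
After 4 (thin lens f=-26): x=-45/22 (≈-2.0455) theta=3/52 (≈0.0577)
After 5 (propagate distance d=6): x=-243/143 (≈-1.6993) theta=3/52 (≈0.0577)
After 6 (thin lens f=59): x=-243/143 (≈-1.6993) theta=2919/33748 (≈0.0865)
After 7 (propagate distance d=10): x=-1083/1298 (≈-0.8344) theta=2919/33748 (≈0.0865)
After 8 (thin lens f=-43): x=-1083/1298 (≈-0.8344) theta=97359/1451164 (≈0.0671)
After 9 (propagate distance d=24 (to screen)): x=562911/725582 (≈0.7758) theta=97359/1451164 (≈0.0671)
|theta_initial|=0.0000 |theta_final|=97359/1451164 (≈0.0671) -> increased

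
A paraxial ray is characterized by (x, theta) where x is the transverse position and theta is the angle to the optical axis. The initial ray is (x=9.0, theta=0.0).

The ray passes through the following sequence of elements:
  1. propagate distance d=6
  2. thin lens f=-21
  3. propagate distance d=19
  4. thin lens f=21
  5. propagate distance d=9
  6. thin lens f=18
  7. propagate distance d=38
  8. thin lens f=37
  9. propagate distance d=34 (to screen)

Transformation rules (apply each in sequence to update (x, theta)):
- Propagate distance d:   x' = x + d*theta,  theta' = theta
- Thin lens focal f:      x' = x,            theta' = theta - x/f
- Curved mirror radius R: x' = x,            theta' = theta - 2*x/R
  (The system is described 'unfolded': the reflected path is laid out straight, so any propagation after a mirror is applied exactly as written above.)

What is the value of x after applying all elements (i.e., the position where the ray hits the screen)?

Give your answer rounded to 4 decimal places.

Answer: -41.3975

Derivation:
Initial: x=9.0000 theta=0.0000
After 1 (propagate distance d=6): x=9.0000 theta=0.0000
After 2 (thin lens f=-21): x=9.0000 theta=3/7 (≈0.4286)
After 3 (propagate distance d=19): x=120/7 (≈17.1429) theta=3/7 (≈0.4286)
After 4 (thin lens f=21): x=120/7 (≈17.1429) theta=-19/49 (≈-0.3878)
After 5 (propagate distance d=9): x=669/49 (≈13.6531) theta=-19/49 (≈-0.3878)
After 6 (thin lens f=18): x=669/49 (≈13.6531) theta=-337/294 (≈-1.1463)
After 7 (propagate distance d=38): x=-628/21 (≈-29.9048) theta=-337/294 (≈-1.1463)
After 8 (thin lens f=37): x=-628/21 (≈-29.9048) theta=-3677/10878 (≈-0.3380)
After 9 (propagate distance d=34 (to screen)): x=-225161/5439 (≈-41.3975) theta=-3677/10878 (≈-0.3380)
Rounded to 4 decimal places: x = -41.3975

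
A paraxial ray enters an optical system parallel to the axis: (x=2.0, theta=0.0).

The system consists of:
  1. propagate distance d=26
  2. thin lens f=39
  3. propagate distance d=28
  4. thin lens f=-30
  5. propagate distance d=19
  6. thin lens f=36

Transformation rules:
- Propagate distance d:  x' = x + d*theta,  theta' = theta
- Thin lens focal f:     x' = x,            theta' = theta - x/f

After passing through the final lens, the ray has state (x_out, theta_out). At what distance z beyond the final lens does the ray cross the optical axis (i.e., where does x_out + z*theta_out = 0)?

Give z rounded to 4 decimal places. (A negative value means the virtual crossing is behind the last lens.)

Initial: x=2.0000 theta=0.0000
After 1 (propagate distance d=26): x=2.0000 theta=0.0000
After 2 (thin lens f=39): x=2.0000 theta=-2/39 (≈-0.0513)
After 3 (propagate distance d=28): x=22/39 (≈0.5641) theta=-2/39 (≈-0.0513)
After 4 (thin lens f=-30): x=22/39 (≈0.5641) theta=-19/585 (≈-0.0325)
After 5 (propagate distance d=19): x=-31/585 (≈-0.0530) theta=-19/585 (≈-0.0325)
After 6 (thin lens f=36): x=-31/585 (≈-0.0530) theta=-653/21060 (≈-0.0310)
z_focus = -x_out/theta_out = -(-31/585)/(-653/21060) = -1116/653 ≈ -1.7090
Rounded to 4 decimal places: z = -1.7090

Answer: -1.7090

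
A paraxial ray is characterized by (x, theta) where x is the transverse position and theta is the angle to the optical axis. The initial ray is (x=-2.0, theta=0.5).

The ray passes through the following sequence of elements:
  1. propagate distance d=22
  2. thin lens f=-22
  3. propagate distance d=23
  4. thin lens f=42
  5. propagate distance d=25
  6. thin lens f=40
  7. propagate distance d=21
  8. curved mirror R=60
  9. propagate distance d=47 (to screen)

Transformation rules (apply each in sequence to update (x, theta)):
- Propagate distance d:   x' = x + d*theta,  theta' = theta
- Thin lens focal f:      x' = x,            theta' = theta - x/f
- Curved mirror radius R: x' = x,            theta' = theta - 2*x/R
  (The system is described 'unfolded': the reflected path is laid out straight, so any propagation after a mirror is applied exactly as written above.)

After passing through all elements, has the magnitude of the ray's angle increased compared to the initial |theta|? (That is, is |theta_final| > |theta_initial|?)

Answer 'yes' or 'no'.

Initial: x=-2.0000 theta=0.5000
After 1 (propagate distance d=22): x=9.0000 theta=0.5000
After 2 (thin lens f=-22): x=9.0000 theta=10/11 (≈0.9091)
After 3 (propagate distance d=23): x=329/11 (≈29.9091) theta=10/11 (≈0.9091)
After 4 (thin lens f=42): x=329/11 (≈29.9091) theta=13/66 (≈0.1970)
After 5 (propagate distance d=25): x=209/6 (≈34.8333) theta=13/66 (≈0.1970)
After 6 (thin lens f=40): x=209/6 (≈34.8333) theta=-593/880 (≈-0.6739)
After 7 (propagate distance d=21): x=54601/2640 (≈20.6822) theta=-593/880 (≈-0.6739)
After 8 (curved mirror R=60): x=54601/2640 (≈20.6822) theta=-107971/79200 (≈-1.3633)
After 9 (propagate distance d=47 (to screen)): x=-3436607/79200 (≈-43.3915) theta=-107971/79200 (≈-1.3633)
|theta_initial|=0.5000 |theta_final|=107971/79200 (≈1.3633) -> increased

Answer: yes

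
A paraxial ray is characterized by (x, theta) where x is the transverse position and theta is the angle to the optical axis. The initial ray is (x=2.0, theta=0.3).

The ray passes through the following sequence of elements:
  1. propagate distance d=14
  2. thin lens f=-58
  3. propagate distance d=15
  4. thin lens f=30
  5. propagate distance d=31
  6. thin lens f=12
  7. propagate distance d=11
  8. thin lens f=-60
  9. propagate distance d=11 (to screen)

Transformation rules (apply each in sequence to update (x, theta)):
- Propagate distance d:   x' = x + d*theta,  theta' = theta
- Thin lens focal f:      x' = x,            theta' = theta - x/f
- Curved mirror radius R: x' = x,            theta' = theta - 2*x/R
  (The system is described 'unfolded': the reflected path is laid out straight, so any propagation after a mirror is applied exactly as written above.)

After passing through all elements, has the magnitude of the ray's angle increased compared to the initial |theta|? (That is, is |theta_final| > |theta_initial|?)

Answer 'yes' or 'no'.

Initial: x=2.0000 theta=0.3000
After 1 (propagate distance d=14): x=6.2000 theta=0.3000
After 2 (thin lens f=-58): x=6.2000 theta=59/145 (≈0.4069)
After 3 (propagate distance d=15): x=1784/145 (≈12.3034) theta=59/145 (≈0.4069)
After 4 (thin lens f=30): x=1784/145 (≈12.3034) theta=-7/2175 (≈-0.0032)
After 5 (propagate distance d=31): x=26543/2175 (≈12.2037) theta=-7/2175 (≈-0.0032)
After 6 (thin lens f=12): x=26543/2175 (≈12.2037) theta=-26627/26100 (≈-1.0202)
After 7 (propagate distance d=11): x=25619/26100 (≈0.9816) theta=-26627/26100 (≈-1.0202)
After 8 (thin lens f=-60): x=25619/26100 (≈0.9816) theta=-1572001/1566000 (≈-1.0038)
After 9 (propagate distance d=11 (to screen)): x=-15754871/1566000 (≈-10.0606) theta=-1572001/1566000 (≈-1.0038)
|theta_initial|=0.3000 |theta_final|=1572001/1566000 (≈1.0038) -> increased

Answer: yes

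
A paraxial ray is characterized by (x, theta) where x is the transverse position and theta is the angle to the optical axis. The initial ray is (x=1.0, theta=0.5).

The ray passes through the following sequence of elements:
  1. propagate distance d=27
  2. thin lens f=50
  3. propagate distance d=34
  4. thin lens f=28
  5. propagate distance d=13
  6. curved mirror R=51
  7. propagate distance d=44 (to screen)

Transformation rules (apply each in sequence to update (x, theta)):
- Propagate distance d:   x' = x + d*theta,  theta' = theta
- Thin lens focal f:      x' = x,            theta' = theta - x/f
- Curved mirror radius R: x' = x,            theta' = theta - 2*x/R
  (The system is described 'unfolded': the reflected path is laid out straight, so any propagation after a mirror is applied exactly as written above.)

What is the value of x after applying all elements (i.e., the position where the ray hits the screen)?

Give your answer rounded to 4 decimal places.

Initial: x=1.0000 theta=0.5000
After 1 (propagate distance d=27): x=14.5000 theta=0.5000
After 2 (thin lens f=50): x=14.5000 theta=0.2100
After 3 (propagate distance d=34): x=21.6400 theta=0.2100
After 4 (thin lens f=28): x=21.6400 theta=-197/350 (≈-0.5629)
After 5 (propagate distance d=13): x=5013/350 (≈14.3229) theta=-197/350 (≈-0.5629)
After 6 (curved mirror R=51): x=5013/350 (≈14.3229) theta=-6691/5950 (≈-1.1245)
After 7 (propagate distance d=44 (to screen)): x=-209183/5950 (≈-35.1568) theta=-6691/5950 (≈-1.1245)
Rounded to 4 decimal places: x = -35.1568

Answer: -35.1568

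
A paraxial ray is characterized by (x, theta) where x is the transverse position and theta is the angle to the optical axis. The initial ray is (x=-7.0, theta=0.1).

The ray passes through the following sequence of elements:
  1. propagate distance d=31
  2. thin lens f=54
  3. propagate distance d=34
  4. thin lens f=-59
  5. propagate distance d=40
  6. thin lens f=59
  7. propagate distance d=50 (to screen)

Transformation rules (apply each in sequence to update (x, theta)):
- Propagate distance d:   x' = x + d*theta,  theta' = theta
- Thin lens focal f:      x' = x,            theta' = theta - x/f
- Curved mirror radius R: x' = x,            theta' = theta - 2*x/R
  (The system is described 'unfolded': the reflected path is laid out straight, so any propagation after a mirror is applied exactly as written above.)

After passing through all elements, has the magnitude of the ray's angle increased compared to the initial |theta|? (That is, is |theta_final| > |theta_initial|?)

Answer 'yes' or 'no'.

Answer: no

Derivation:
Initial: x=-7.0000 theta=0.1000
After 1 (propagate distance d=31): x=-3.9000 theta=0.1000
After 2 (thin lens f=54): x=-3.9000 theta=31/180 (≈0.1722)
After 3 (propagate distance d=34): x=88/45 (≈1.9556) theta=31/180 (≈0.1722)
After 4 (thin lens f=-59): x=88/45 (≈1.9556) theta=727/3540 (≈0.2054)
After 5 (propagate distance d=40): x=27002/2655 (≈10.1702) theta=727/3540 (≈0.2054)
After 6 (thin lens f=59): x=27002/2655 (≈10.1702) theta=20671/626580 (≈0.0330)
After 7 (propagate distance d=50 (to screen)): x=1234337/104430 (≈11.8198) theta=20671/626580 (≈0.0330)
|theta_initial|=0.1000 |theta_final|=20671/626580 (≈0.0330) -> not increased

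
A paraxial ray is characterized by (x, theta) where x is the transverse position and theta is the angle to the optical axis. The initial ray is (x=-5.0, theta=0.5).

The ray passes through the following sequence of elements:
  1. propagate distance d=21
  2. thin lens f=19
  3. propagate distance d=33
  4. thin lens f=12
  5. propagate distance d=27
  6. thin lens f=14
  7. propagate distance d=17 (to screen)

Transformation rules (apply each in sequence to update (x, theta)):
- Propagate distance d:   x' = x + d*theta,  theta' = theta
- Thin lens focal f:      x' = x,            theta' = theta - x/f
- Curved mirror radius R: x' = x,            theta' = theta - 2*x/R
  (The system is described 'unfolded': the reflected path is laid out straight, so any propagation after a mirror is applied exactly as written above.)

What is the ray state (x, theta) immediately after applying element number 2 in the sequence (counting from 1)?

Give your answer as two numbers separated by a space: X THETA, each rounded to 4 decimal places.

Initial: x=-5.0000 theta=0.5000
After 1 (propagate distance d=21): x=5.5000 theta=0.5000
After 2 (thin lens f=19): x=5.5000 theta=4/19 (≈0.2105)
Rounded to 4 decimal places: x = 5.5000, theta = 0.2105

Answer: 5.5000 0.2105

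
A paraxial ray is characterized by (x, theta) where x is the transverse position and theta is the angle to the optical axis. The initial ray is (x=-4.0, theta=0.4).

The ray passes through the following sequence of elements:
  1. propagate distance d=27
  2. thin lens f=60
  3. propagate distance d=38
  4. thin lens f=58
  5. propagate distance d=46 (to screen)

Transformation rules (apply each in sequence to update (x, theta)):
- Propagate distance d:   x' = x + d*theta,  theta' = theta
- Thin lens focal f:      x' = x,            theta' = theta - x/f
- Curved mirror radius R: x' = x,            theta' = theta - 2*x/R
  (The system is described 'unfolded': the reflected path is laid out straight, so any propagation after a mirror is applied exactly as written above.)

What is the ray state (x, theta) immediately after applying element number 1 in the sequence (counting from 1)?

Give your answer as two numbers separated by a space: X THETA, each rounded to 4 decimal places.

Answer: 6.8000 0.4000

Derivation:
Initial: x=-4.0000 theta=0.4000
After 1 (propagate distance d=27): x=6.8000 theta=0.4000
Rounded to 4 decimal places: x = 6.8000, theta = 0.4000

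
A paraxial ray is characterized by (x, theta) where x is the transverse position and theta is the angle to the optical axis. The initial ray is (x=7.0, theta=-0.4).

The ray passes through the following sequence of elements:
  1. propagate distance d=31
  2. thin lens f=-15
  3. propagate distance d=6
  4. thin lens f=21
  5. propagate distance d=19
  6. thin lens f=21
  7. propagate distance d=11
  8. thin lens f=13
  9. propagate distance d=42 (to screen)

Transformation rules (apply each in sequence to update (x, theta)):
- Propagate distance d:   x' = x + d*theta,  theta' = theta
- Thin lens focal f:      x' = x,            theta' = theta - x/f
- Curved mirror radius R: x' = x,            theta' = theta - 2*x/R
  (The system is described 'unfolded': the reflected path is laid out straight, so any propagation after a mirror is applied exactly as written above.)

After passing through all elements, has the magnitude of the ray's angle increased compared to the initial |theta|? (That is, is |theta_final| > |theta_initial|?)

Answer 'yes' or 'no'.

Initial: x=7.0000 theta=-0.4000
After 1 (propagate distance d=31): x=-5.4000 theta=-0.4000
After 2 (thin lens f=-15): x=-5.4000 theta=-0.7600
After 3 (propagate distance d=6): x=-9.9600 theta=-0.7600
After 4 (thin lens f=21): x=-9.9600 theta=-2/7 (≈-0.2857)
After 5 (propagate distance d=19): x=-2693/175 (≈-15.3886) theta=-2/7 (≈-0.2857)
After 6 (thin lens f=21): x=-2693/175 (≈-15.3886) theta=1643/3675 (≈0.4471)
After 7 (propagate distance d=11): x=-7696/735 (≈-10.4707) theta=1643/3675 (≈0.4471)
After 8 (thin lens f=13): x=-7696/735 (≈-10.4707) theta=4603/3675 (≈1.2525)
After 9 (propagate distance d=42 (to screen)): x=154846/3675 (≈42.1350) theta=4603/3675 (≈1.2525)
|theta_initial|=0.4000 |theta_final|=4603/3675 (≈1.2525) -> increased

Answer: yes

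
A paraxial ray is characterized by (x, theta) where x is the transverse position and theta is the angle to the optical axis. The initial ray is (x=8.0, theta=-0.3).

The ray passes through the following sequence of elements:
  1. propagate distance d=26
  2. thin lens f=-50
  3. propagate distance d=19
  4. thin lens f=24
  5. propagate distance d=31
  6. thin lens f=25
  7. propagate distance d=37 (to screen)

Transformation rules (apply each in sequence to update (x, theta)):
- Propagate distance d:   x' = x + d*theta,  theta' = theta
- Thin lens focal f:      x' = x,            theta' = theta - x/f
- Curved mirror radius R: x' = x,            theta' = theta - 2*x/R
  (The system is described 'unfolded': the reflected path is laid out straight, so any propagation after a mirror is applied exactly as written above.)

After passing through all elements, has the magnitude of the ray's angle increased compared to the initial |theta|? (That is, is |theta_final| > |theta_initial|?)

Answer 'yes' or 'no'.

Initial: x=8.0000 theta=-0.3000
After 1 (propagate distance d=26): x=0.2000 theta=-0.3000
After 2 (thin lens f=-50): x=0.2000 theta=-0.2960
After 3 (propagate distance d=19): x=-5.4240 theta=-0.2960
After 4 (thin lens f=24): x=-5.4240 theta=-0.0700
After 5 (propagate distance d=31): x=-7.5940 theta=-0.0700
After 6 (thin lens f=25): x=-7.5940 theta=1461/6250 (≈0.2338)
After 7 (propagate distance d=37 (to screen)): x=13189/12500 (≈1.0551) theta=1461/6250 (≈0.2338)
|theta_initial|=0.3000 |theta_final|=1461/6250 (≈0.2338) -> not increased

Answer: no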